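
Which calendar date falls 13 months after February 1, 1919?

Advancing 13 months from February 1, 1919.
month 2 + 13 = 15, which is month 3 of year 1920 → March 1920.
Day 1 is valid in March, giving March 1, 1920.

March 1, 1920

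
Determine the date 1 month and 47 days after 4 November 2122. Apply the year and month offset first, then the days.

January 20, 2123

Advancing 1 month and 47 days from November 4, 2122: first the month/year part, then the days.
month 11 + 1 = 12 → December 2122.
Day 4 is valid in December, giving December 4, 2122.
Now add 47 days from December 4, 2122.
December has 31 days, so 31 − 4 = 27 days remain after December 4, 2122; 47 − 27 = 20 left.
20 days into January 2123 → January 20, 2123.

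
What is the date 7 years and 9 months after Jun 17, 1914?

March 17, 1922

Adding 7 years and 9 months from June 17, 1914.
+7 years → 1921; month 6 + 9 = 15, which is month 3 of year 1922 → March 1922.
Day 17 is valid in March, giving March 17, 1922.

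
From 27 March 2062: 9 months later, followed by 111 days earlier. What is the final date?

September 7, 2062

Advancing 9 months from March 27, 2062:
month 3 + 9 = 12 → December 2062.
Day 27 is valid in December, giving December 27, 2062.
Going back 111 days from December 27, 2062:
Going back 27 days from December 27, 2062 reaches the end of the previous month; 111 − 27 = 84 left.
November 2062 has 30 days: 84 − 30 = 54 left.
October 2062 has 31 days: 54 − 31 = 23 left.
September 2062 has 30 days; 30 − 23 = 7 → September 7, 2062.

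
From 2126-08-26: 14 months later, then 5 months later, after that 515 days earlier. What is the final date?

October 28, 2126

Adding 14 months from August 26, 2126:
month 8 + 14 = 22, which is month 10 of year 2127 → October 2127.
Day 26 is valid in October, giving October 26, 2127.
Advancing 5 months from October 26, 2127:
month 10 + 5 = 15, which is month 3 of year 2128 → March 2128.
Day 26 is valid in March, giving March 26, 2128.
Subtracting 515 days from March 26, 2128:
Going back 26 days from March 26, 2128 reaches the end of the previous month; 515 − 26 = 489 left.
February 2128 has 29 days (2128 is a leap year): 489 − 29 = 460 left.
January 2128 has 31 days: 460 − 31 = 429 left.
December 2127 has 31 days: 429 − 31 = 398 left.
November 2127 has 30 days: 398 − 30 = 368 left.
October 2127 has 31 days: 368 − 31 = 337 left.
September 2127 has 30 days: 337 − 30 = 307 left.
August 2127 has 31 days: 307 − 31 = 276 left.
July 2127 has 31 days: 276 − 31 = 245 left.
June 2127 has 30 days: 245 − 30 = 215 left.
May 2127 has 31 days: 215 − 31 = 184 left.
April 2127 has 30 days: 184 − 30 = 154 left.
March 2127 has 31 days: 154 − 31 = 123 left.
February 2127 has 28 days (2127 is not a leap year): 123 − 28 = 95 left.
January 2127 has 31 days: 95 − 31 = 64 left.
December 2126 has 31 days: 64 − 31 = 33 left.
November 2126 has 30 days: 33 − 30 = 3 left.
October 2126 has 31 days; 31 − 3 = 28 → October 28, 2126.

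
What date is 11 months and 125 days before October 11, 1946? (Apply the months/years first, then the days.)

Subtracting 11 months and 125 days from October 11, 1946: first the month/year part, then the days.
month 10 − 11 = -1, which is month 11 of year 1945 → November 1945.
Day 11 is valid in November, giving November 11, 1945.
Now subtract 125 days from November 11, 1945.
Going back 11 days from November 11, 1945 reaches the end of the previous month; 125 − 11 = 114 left.
October 1945 has 31 days: 114 − 31 = 83 left.
September 1945 has 30 days: 83 − 30 = 53 left.
August 1945 has 31 days: 53 − 31 = 22 left.
July 1945 has 31 days; 31 − 22 = 9 → July 9, 1945.

July 9, 1945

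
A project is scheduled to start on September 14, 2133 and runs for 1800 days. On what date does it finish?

August 19, 2138

Counting forward 1800 days from September 14, 2133.
September has 30 days, so 30 − 14 = 16 days remain after September 14, 2133; 1800 − 16 = 1784 left.
October 2133 has 31 days: 1784 − 31 = 1753 left.
November 2133 has 30 days: 1753 − 30 = 1723 left.
December 2133 has 31 days: 1723 − 31 = 1692 left.
January 2134 has 31 days: 1692 − 31 = 1661 left.
February 2134 has 28 days (2134 is not a leap year): 1661 − 28 = 1633 left.
March 2134 has 31 days: 1633 − 31 = 1602 left.
April 2134 has 30 days: 1602 − 30 = 1572 left.
May 2134 has 31 days: 1572 − 31 = 1541 left.
June 2134 has 30 days: 1541 − 30 = 1511 left.
July 2134 has 31 days: 1511 − 31 = 1480 left.
August 2134 has 31 days: 1480 − 31 = 1449 left.
September 2134 has 30 days: 1449 − 30 = 1419 left.
October 2134 has 31 days: 1419 − 31 = 1388 left.
November 2134 has 30 days: 1388 − 30 = 1358 left.
December 2134 has 31 days: 1358 − 31 = 1327 left.
January 2135 has 31 days: 1327 − 31 = 1296 left.
February 2135 has 28 days (2135 is not a leap year): 1296 − 28 = 1268 left.
March 2135 has 31 days: 1268 − 31 = 1237 left.
April 2135 has 30 days: 1237 − 30 = 1207 left.
May 2135 has 31 days: 1207 − 31 = 1176 left.
June 2135 has 30 days: 1176 − 30 = 1146 left.
July 2135 has 31 days: 1146 − 31 = 1115 left.
August 2135 has 31 days: 1115 − 31 = 1084 left.
September 2135 has 30 days: 1084 − 30 = 1054 left.
October 2135 has 31 days: 1054 − 31 = 1023 left.
November 2135 has 30 days: 1023 − 30 = 993 left.
December 2135 has 31 days: 993 − 31 = 962 left.
January 2136 has 31 days: 962 − 31 = 931 left.
February 2136 has 29 days (2136 is a leap year): 931 − 29 = 902 left.
March 2136 has 31 days: 902 − 31 = 871 left.
April 2136 has 30 days: 871 − 30 = 841 left.
May 2136 has 31 days: 841 − 31 = 810 left.
June 2136 has 30 days: 810 − 30 = 780 left.
July 2136 has 31 days: 780 − 31 = 749 left.
August 2136 has 31 days: 749 − 31 = 718 left.
September 2136 has 30 days: 718 − 30 = 688 left.
October 2136 has 31 days: 688 − 31 = 657 left.
November 2136 has 30 days: 657 − 30 = 627 left.
December 2136 has 31 days: 627 − 31 = 596 left.
January 2137 has 31 days: 596 − 31 = 565 left.
February 2137 has 28 days (2137 is not a leap year): 565 − 28 = 537 left.
March 2137 has 31 days: 537 − 31 = 506 left.
April 2137 has 30 days: 506 − 30 = 476 left.
May 2137 has 31 days: 476 − 31 = 445 left.
June 2137 has 30 days: 445 − 30 = 415 left.
July 2137 has 31 days: 415 − 31 = 384 left.
August 2137 has 31 days: 384 − 31 = 353 left.
September 2137 has 30 days: 353 − 30 = 323 left.
October 2137 has 31 days: 323 − 31 = 292 left.
November 2137 has 30 days: 292 − 30 = 262 left.
December 2137 has 31 days: 262 − 31 = 231 left.
January 2138 has 31 days: 231 − 31 = 200 left.
February 2138 has 28 days (2138 is not a leap year): 200 − 28 = 172 left.
March 2138 has 31 days: 172 − 31 = 141 left.
April 2138 has 30 days: 141 − 30 = 111 left.
May 2138 has 31 days: 111 − 31 = 80 left.
June 2138 has 30 days: 80 − 30 = 50 left.
July 2138 has 31 days: 50 − 31 = 19 left.
19 days into August 2138 → August 19, 2138.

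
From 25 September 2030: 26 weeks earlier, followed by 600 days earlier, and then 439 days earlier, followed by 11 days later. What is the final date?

June 3, 2027

Counting back 26 weeks (= 182 days) from September 25, 2030:
Going back 25 days from September 25, 2030 reaches the end of the previous month; 182 − 25 = 157 left.
August 2030 has 31 days: 157 − 31 = 126 left.
July 2030 has 31 days: 126 − 31 = 95 left.
June 2030 has 30 days: 95 − 30 = 65 left.
May 2030 has 31 days: 65 − 31 = 34 left.
April 2030 has 30 days: 34 − 30 = 4 left.
March 2030 has 31 days; 31 − 4 = 27 → March 27, 2030.
Counting back 600 days from March 27, 2030:
Going back 27 days from March 27, 2030 reaches the end of the previous month; 600 − 27 = 573 left.
February 2030 has 28 days (2030 is not a leap year): 573 − 28 = 545 left.
January 2030 has 31 days: 545 − 31 = 514 left.
December 2029 has 31 days: 514 − 31 = 483 left.
November 2029 has 30 days: 483 − 30 = 453 left.
October 2029 has 31 days: 453 − 31 = 422 left.
September 2029 has 30 days: 422 − 30 = 392 left.
August 2029 has 31 days: 392 − 31 = 361 left.
July 2029 has 31 days: 361 − 31 = 330 left.
June 2029 has 30 days: 330 − 30 = 300 left.
May 2029 has 31 days: 300 − 31 = 269 left.
April 2029 has 30 days: 269 − 30 = 239 left.
March 2029 has 31 days: 239 − 31 = 208 left.
February 2029 has 28 days (2029 is not a leap year): 208 − 28 = 180 left.
January 2029 has 31 days: 180 − 31 = 149 left.
December 2028 has 31 days: 149 − 31 = 118 left.
November 2028 has 30 days: 118 − 30 = 88 left.
October 2028 has 31 days: 88 − 31 = 57 left.
September 2028 has 30 days: 57 − 30 = 27 left.
August 2028 has 31 days; 31 − 27 = 4 → August 4, 2028.
Counting back 439 days from August 4, 2028:
Going back 4 days from August 4, 2028 reaches the end of the previous month; 439 − 4 = 435 left.
July 2028 has 31 days: 435 − 31 = 404 left.
June 2028 has 30 days: 404 − 30 = 374 left.
May 2028 has 31 days: 374 − 31 = 343 left.
April 2028 has 30 days: 343 − 30 = 313 left.
March 2028 has 31 days: 313 − 31 = 282 left.
February 2028 has 29 days (2028 is a leap year): 282 − 29 = 253 left.
January 2028 has 31 days: 253 − 31 = 222 left.
December 2027 has 31 days: 222 − 31 = 191 left.
November 2027 has 30 days: 191 − 30 = 161 left.
October 2027 has 31 days: 161 − 31 = 130 left.
September 2027 has 30 days: 130 − 30 = 100 left.
August 2027 has 31 days: 100 − 31 = 69 left.
July 2027 has 31 days: 69 − 31 = 38 left.
June 2027 has 30 days: 38 − 30 = 8 left.
May 2027 has 31 days; 31 − 8 = 23 → May 23, 2027.
Adding 11 days from May 23, 2027:
May has 31 days, so 31 − 23 = 8 days remain after May 23, 2027; 11 − 8 = 3 left.
3 days into June 2027 → June 3, 2027.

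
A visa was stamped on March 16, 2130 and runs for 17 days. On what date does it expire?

April 2, 2130

Adding 17 days from March 16, 2130.
March has 31 days, so 31 − 16 = 15 days remain after March 16, 2130; 17 − 15 = 2 left.
2 days into April 2130 → April 2, 2130.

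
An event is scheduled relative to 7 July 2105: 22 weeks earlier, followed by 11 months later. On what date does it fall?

January 3, 2106

Subtracting 22 weeks (= 154 days) from July 7, 2105:
Going back 7 days from July 7, 2105 reaches the end of the previous month; 154 − 7 = 147 left.
June 2105 has 30 days: 147 − 30 = 117 left.
May 2105 has 31 days: 117 − 31 = 86 left.
April 2105 has 30 days: 86 − 30 = 56 left.
March 2105 has 31 days: 56 − 31 = 25 left.
February 2105 has 28 days; 28 − 25 = 3 → February 3, 2105.
Adding 11 months from February 3, 2105:
month 2 + 11 = 13, which is month 1 of year 2106 → January 2106.
Day 3 is valid in January, giving January 3, 2106.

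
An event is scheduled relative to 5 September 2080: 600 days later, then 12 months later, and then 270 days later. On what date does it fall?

January 23, 2084

Adding 600 days from September 5, 2080:
September has 30 days, so 30 − 5 = 25 days remain after September 5, 2080; 600 − 25 = 575 left.
October 2080 has 31 days: 575 − 31 = 544 left.
November 2080 has 30 days: 544 − 30 = 514 left.
December 2080 has 31 days: 514 − 31 = 483 left.
January 2081 has 31 days: 483 − 31 = 452 left.
February 2081 has 28 days (2081 is not a leap year): 452 − 28 = 424 left.
March 2081 has 31 days: 424 − 31 = 393 left.
April 2081 has 30 days: 393 − 30 = 363 left.
May 2081 has 31 days: 363 − 31 = 332 left.
June 2081 has 30 days: 332 − 30 = 302 left.
July 2081 has 31 days: 302 − 31 = 271 left.
August 2081 has 31 days: 271 − 31 = 240 left.
September 2081 has 30 days: 240 − 30 = 210 left.
October 2081 has 31 days: 210 − 31 = 179 left.
November 2081 has 30 days: 179 − 30 = 149 left.
December 2081 has 31 days: 149 − 31 = 118 left.
January 2082 has 31 days: 118 − 31 = 87 left.
February 2082 has 28 days (2082 is not a leap year): 87 − 28 = 59 left.
March 2082 has 31 days: 59 − 31 = 28 left.
28 days into April 2082 → April 28, 2082.
Adding 12 months from April 28, 2082:
month 4 + 12 = 16, which is month 4 of year 2083 → April 2083.
Day 28 is valid in April, giving April 28, 2083.
Adding 270 days from April 28, 2083:
April has 30 days, so 30 − 28 = 2 days remain after April 28, 2083; 270 − 2 = 268 left.
May 2083 has 31 days: 268 − 31 = 237 left.
June 2083 has 30 days: 237 − 30 = 207 left.
July 2083 has 31 days: 207 − 31 = 176 left.
August 2083 has 31 days: 176 − 31 = 145 left.
September 2083 has 30 days: 145 − 30 = 115 left.
October 2083 has 31 days: 115 − 31 = 84 left.
November 2083 has 30 days: 84 − 30 = 54 left.
December 2083 has 31 days: 54 − 31 = 23 left.
23 days into January 2084 → January 23, 2084.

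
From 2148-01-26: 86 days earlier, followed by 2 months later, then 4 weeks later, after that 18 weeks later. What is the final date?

Going back 86 days from January 26, 2148:
Going back 26 days from January 26, 2148 reaches the end of the previous month; 86 − 26 = 60 left.
December 2147 has 31 days: 60 − 31 = 29 left.
November 2147 has 30 days; 30 − 29 = 1 → November 1, 2147.
Adding 2 months from November 1, 2147:
month 11 + 2 = 13, which is month 1 of year 2148 → January 2148.
Day 1 is valid in January, giving January 1, 2148.
Adding 4 weeks (= 28 days) from January 1, 2148:
January has 31 days; 1 + 28 = 29, still in January.
Adding 18 weeks (= 126 days) from January 29, 2148:
January has 31 days, so 31 − 29 = 2 days remain after January 29, 2148; 126 − 2 = 124 left.
February 2148 has 29 days (2148 is a leap year): 124 − 29 = 95 left.
March 2148 has 31 days: 95 − 31 = 64 left.
April 2148 has 30 days: 64 − 30 = 34 left.
May 2148 has 31 days: 34 − 31 = 3 left.
3 days into June 2148 → June 3, 2148.

June 3, 2148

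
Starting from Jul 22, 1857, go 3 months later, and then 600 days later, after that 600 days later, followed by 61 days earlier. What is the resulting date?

December 4, 1860

Counting forward 3 months from July 22, 1857:
month 7 + 3 = 10 → October 1857.
Day 22 is valid in October, giving October 22, 1857.
Advancing 600 days from October 22, 1857:
October has 31 days, so 31 − 22 = 9 days remain after October 22, 1857; 600 − 9 = 591 left.
November 1857 has 30 days: 591 − 30 = 561 left.
December 1857 has 31 days: 561 − 31 = 530 left.
January 1858 has 31 days: 530 − 31 = 499 left.
February 1858 has 28 days (1858 is not a leap year): 499 − 28 = 471 left.
March 1858 has 31 days: 471 − 31 = 440 left.
April 1858 has 30 days: 440 − 30 = 410 left.
May 1858 has 31 days: 410 − 31 = 379 left.
June 1858 has 30 days: 379 − 30 = 349 left.
July 1858 has 31 days: 349 − 31 = 318 left.
August 1858 has 31 days: 318 − 31 = 287 left.
September 1858 has 30 days: 287 − 30 = 257 left.
October 1858 has 31 days: 257 − 31 = 226 left.
November 1858 has 30 days: 226 − 30 = 196 left.
December 1858 has 31 days: 196 − 31 = 165 left.
January 1859 has 31 days: 165 − 31 = 134 left.
February 1859 has 28 days (1859 is not a leap year): 134 − 28 = 106 left.
March 1859 has 31 days: 106 − 31 = 75 left.
April 1859 has 30 days: 75 − 30 = 45 left.
May 1859 has 31 days: 45 − 31 = 14 left.
14 days into June 1859 → June 14, 1859.
Counting forward 600 days from June 14, 1859:
June has 30 days, so 30 − 14 = 16 days remain after June 14, 1859; 600 − 16 = 584 left.
July 1859 has 31 days: 584 − 31 = 553 left.
August 1859 has 31 days: 553 − 31 = 522 left.
September 1859 has 30 days: 522 − 30 = 492 left.
October 1859 has 31 days: 492 − 31 = 461 left.
November 1859 has 30 days: 461 − 30 = 431 left.
December 1859 has 31 days: 431 − 31 = 400 left.
January 1860 has 31 days: 400 − 31 = 369 left.
February 1860 has 29 days (1860 is a leap year): 369 − 29 = 340 left.
March 1860 has 31 days: 340 − 31 = 309 left.
April 1860 has 30 days: 309 − 30 = 279 left.
May 1860 has 31 days: 279 − 31 = 248 left.
June 1860 has 30 days: 248 − 30 = 218 left.
July 1860 has 31 days: 218 − 31 = 187 left.
August 1860 has 31 days: 187 − 31 = 156 left.
September 1860 has 30 days: 156 − 30 = 126 left.
October 1860 has 31 days: 126 − 31 = 95 left.
November 1860 has 30 days: 95 − 30 = 65 left.
December 1860 has 31 days: 65 − 31 = 34 left.
January 1861 has 31 days: 34 − 31 = 3 left.
3 days into February 1861 → February 3, 1861.
Subtracting 61 days from February 3, 1861:
Going back 3 days from February 3, 1861 reaches the end of the previous month; 61 − 3 = 58 left.
January 1861 has 31 days: 58 − 31 = 27 left.
December 1860 has 31 days; 31 − 27 = 4 → December 4, 1860.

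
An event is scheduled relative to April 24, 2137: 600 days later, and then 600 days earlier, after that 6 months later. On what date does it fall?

Counting forward 600 days from April 24, 2137:
April has 30 days, so 30 − 24 = 6 days remain after April 24, 2137; 600 − 6 = 594 left.
May 2137 has 31 days: 594 − 31 = 563 left.
June 2137 has 30 days: 563 − 30 = 533 left.
July 2137 has 31 days: 533 − 31 = 502 left.
August 2137 has 31 days: 502 − 31 = 471 left.
September 2137 has 30 days: 471 − 30 = 441 left.
October 2137 has 31 days: 441 − 31 = 410 left.
November 2137 has 30 days: 410 − 30 = 380 left.
December 2137 has 31 days: 380 − 31 = 349 left.
January 2138 has 31 days: 349 − 31 = 318 left.
February 2138 has 28 days (2138 is not a leap year): 318 − 28 = 290 left.
March 2138 has 31 days: 290 − 31 = 259 left.
April 2138 has 30 days: 259 − 30 = 229 left.
May 2138 has 31 days: 229 − 31 = 198 left.
June 2138 has 30 days: 198 − 30 = 168 left.
July 2138 has 31 days: 168 − 31 = 137 left.
August 2138 has 31 days: 137 − 31 = 106 left.
September 2138 has 30 days: 106 − 30 = 76 left.
October 2138 has 31 days: 76 − 31 = 45 left.
November 2138 has 30 days: 45 − 30 = 15 left.
15 days into December 2138 → December 15, 2138.
Counting back 600 days from December 15, 2138:
Going back 15 days from December 15, 2138 reaches the end of the previous month; 600 − 15 = 585 left.
November 2138 has 30 days: 585 − 30 = 555 left.
October 2138 has 31 days: 555 − 31 = 524 left.
September 2138 has 30 days: 524 − 30 = 494 left.
August 2138 has 31 days: 494 − 31 = 463 left.
July 2138 has 31 days: 463 − 31 = 432 left.
June 2138 has 30 days: 432 − 30 = 402 left.
May 2138 has 31 days: 402 − 31 = 371 left.
April 2138 has 30 days: 371 − 30 = 341 left.
March 2138 has 31 days: 341 − 31 = 310 left.
February 2138 has 28 days (2138 is not a leap year): 310 − 28 = 282 left.
January 2138 has 31 days: 282 − 31 = 251 left.
December 2137 has 31 days: 251 − 31 = 220 left.
November 2137 has 30 days: 220 − 30 = 190 left.
October 2137 has 31 days: 190 − 31 = 159 left.
September 2137 has 30 days: 159 − 30 = 129 left.
August 2137 has 31 days: 129 − 31 = 98 left.
July 2137 has 31 days: 98 − 31 = 67 left.
June 2137 has 30 days: 67 − 30 = 37 left.
May 2137 has 31 days: 37 − 31 = 6 left.
April 2137 has 30 days; 30 − 6 = 24 → April 24, 2137.
Advancing 6 months from April 24, 2137:
month 4 + 6 = 10 → October 2137.
Day 24 is valid in October, giving October 24, 2137.

October 24, 2137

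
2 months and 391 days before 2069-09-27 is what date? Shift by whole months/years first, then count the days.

July 1, 2068

Counting back 2 months and 391 days from September 27, 2069: first the month/year part, then the days.
month 9 − 2 = 7 → July 2069.
Day 27 is valid in July, giving July 27, 2069.
Now subtract 391 days from July 27, 2069.
Going back 27 days from July 27, 2069 reaches the end of the previous month; 391 − 27 = 364 left.
June 2069 has 30 days: 364 − 30 = 334 left.
May 2069 has 31 days: 334 − 31 = 303 left.
April 2069 has 30 days: 303 − 30 = 273 left.
March 2069 has 31 days: 273 − 31 = 242 left.
February 2069 has 28 days (2069 is not a leap year): 242 − 28 = 214 left.
January 2069 has 31 days: 214 − 31 = 183 left.
December 2068 has 31 days: 183 − 31 = 152 left.
November 2068 has 30 days: 152 − 30 = 122 left.
October 2068 has 31 days: 122 − 31 = 91 left.
September 2068 has 30 days: 91 − 30 = 61 left.
August 2068 has 31 days: 61 − 31 = 30 left.
July 2068 has 31 days; 31 − 30 = 1 → July 1, 2068.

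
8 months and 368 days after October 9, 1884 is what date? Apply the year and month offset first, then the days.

June 12, 1886

Advancing 8 months and 368 days from October 9, 1884: first the month/year part, then the days.
month 10 + 8 = 18, which is month 6 of year 1885 → June 1885.
Day 9 is valid in June, giving June 9, 1885.
Now add 368 days from June 9, 1885.
June has 30 days, so 30 − 9 = 21 days remain after June 9, 1885; 368 − 21 = 347 left.
July 1885 has 31 days: 347 − 31 = 316 left.
August 1885 has 31 days: 316 − 31 = 285 left.
September 1885 has 30 days: 285 − 30 = 255 left.
October 1885 has 31 days: 255 − 31 = 224 left.
November 1885 has 30 days: 224 − 30 = 194 left.
December 1885 has 31 days: 194 − 31 = 163 left.
January 1886 has 31 days: 163 − 31 = 132 left.
February 1886 has 28 days (1886 is not a leap year): 132 − 28 = 104 left.
March 1886 has 31 days: 104 − 31 = 73 left.
April 1886 has 30 days: 73 − 30 = 43 left.
May 1886 has 31 days: 43 − 31 = 12 left.
12 days into June 1886 → June 12, 1886.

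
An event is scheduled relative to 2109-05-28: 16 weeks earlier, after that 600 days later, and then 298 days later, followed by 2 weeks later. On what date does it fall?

August 6, 2111

Counting back 16 weeks (= 112 days) from May 28, 2109:
Going back 28 days from May 28, 2109 reaches the end of the previous month; 112 − 28 = 84 left.
April 2109 has 30 days: 84 − 30 = 54 left.
March 2109 has 31 days: 54 − 31 = 23 left.
February 2109 has 28 days; 28 − 23 = 5 → February 5, 2109.
Adding 600 days from February 5, 2109:
February has 28 days, so 28 − 5 = 23 days remain after February 5, 2109; 600 − 23 = 577 left.
March 2109 has 31 days: 577 − 31 = 546 left.
April 2109 has 30 days: 546 − 30 = 516 left.
May 2109 has 31 days: 516 − 31 = 485 left.
June 2109 has 30 days: 485 − 30 = 455 left.
July 2109 has 31 days: 455 − 31 = 424 left.
August 2109 has 31 days: 424 − 31 = 393 left.
September 2109 has 30 days: 393 − 30 = 363 left.
October 2109 has 31 days: 363 − 31 = 332 left.
November 2109 has 30 days: 332 − 30 = 302 left.
December 2109 has 31 days: 302 − 31 = 271 left.
January 2110 has 31 days: 271 − 31 = 240 left.
February 2110 has 28 days (2110 is not a leap year): 240 − 28 = 212 left.
March 2110 has 31 days: 212 − 31 = 181 left.
April 2110 has 30 days: 181 − 30 = 151 left.
May 2110 has 31 days: 151 − 31 = 120 left.
June 2110 has 30 days: 120 − 30 = 90 left.
July 2110 has 31 days: 90 − 31 = 59 left.
August 2110 has 31 days: 59 − 31 = 28 left.
28 days into September 2110 → September 28, 2110.
Adding 298 days from September 28, 2110:
September has 30 days, so 30 − 28 = 2 days remain after September 28, 2110; 298 − 2 = 296 left.
October 2110 has 31 days: 296 − 31 = 265 left.
November 2110 has 30 days: 265 − 30 = 235 left.
December 2110 has 31 days: 235 − 31 = 204 left.
January 2111 has 31 days: 204 − 31 = 173 left.
February 2111 has 28 days (2111 is not a leap year): 173 − 28 = 145 left.
March 2111 has 31 days: 145 − 31 = 114 left.
April 2111 has 30 days: 114 − 30 = 84 left.
May 2111 has 31 days: 84 − 31 = 53 left.
June 2111 has 30 days: 53 − 30 = 23 left.
23 days into July 2111 → July 23, 2111.
Advancing 2 weeks (= 14 days) from July 23, 2111:
July has 31 days, so 31 − 23 = 8 days remain after July 23, 2111; 14 − 8 = 6 left.
6 days into August 2111 → August 6, 2111.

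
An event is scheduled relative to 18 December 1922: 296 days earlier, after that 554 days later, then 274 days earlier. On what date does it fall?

December 2, 1922

Subtracting 296 days from December 18, 1922:
Going back 18 days from December 18, 1922 reaches the end of the previous month; 296 − 18 = 278 left.
November 1922 has 30 days: 278 − 30 = 248 left.
October 1922 has 31 days: 248 − 31 = 217 left.
September 1922 has 30 days: 217 − 30 = 187 left.
August 1922 has 31 days: 187 − 31 = 156 left.
July 1922 has 31 days: 156 − 31 = 125 left.
June 1922 has 30 days: 125 − 30 = 95 left.
May 1922 has 31 days: 95 − 31 = 64 left.
April 1922 has 30 days: 64 − 30 = 34 left.
March 1922 has 31 days: 34 − 31 = 3 left.
February 1922 has 28 days; 28 − 3 = 25 → February 25, 1922.
Advancing 554 days from February 25, 1922:
February has 28 days, so 28 − 25 = 3 days remain after February 25, 1922; 554 − 3 = 551 left.
March 1922 has 31 days: 551 − 31 = 520 left.
April 1922 has 30 days: 520 − 30 = 490 left.
May 1922 has 31 days: 490 − 31 = 459 left.
June 1922 has 30 days: 459 − 30 = 429 left.
July 1922 has 31 days: 429 − 31 = 398 left.
August 1922 has 31 days: 398 − 31 = 367 left.
September 1922 has 30 days: 367 − 30 = 337 left.
October 1922 has 31 days: 337 − 31 = 306 left.
November 1922 has 30 days: 306 − 30 = 276 left.
December 1922 has 31 days: 276 − 31 = 245 left.
January 1923 has 31 days: 245 − 31 = 214 left.
February 1923 has 28 days (1923 is not a leap year): 214 − 28 = 186 left.
March 1923 has 31 days: 186 − 31 = 155 left.
April 1923 has 30 days: 155 − 30 = 125 left.
May 1923 has 31 days: 125 − 31 = 94 left.
June 1923 has 30 days: 94 − 30 = 64 left.
July 1923 has 31 days: 64 − 31 = 33 left.
August 1923 has 31 days: 33 − 31 = 2 left.
2 days into September 1923 → September 2, 1923.
Going back 274 days from September 2, 1923:
Going back 2 days from September 2, 1923 reaches the end of the previous month; 274 − 2 = 272 left.
August 1923 has 31 days: 272 − 31 = 241 left.
July 1923 has 31 days: 241 − 31 = 210 left.
June 1923 has 30 days: 210 − 30 = 180 left.
May 1923 has 31 days: 180 − 31 = 149 left.
April 1923 has 30 days: 149 − 30 = 119 left.
March 1923 has 31 days: 119 − 31 = 88 left.
February 1923 has 28 days (1923 is not a leap year): 88 − 28 = 60 left.
January 1923 has 31 days: 60 − 31 = 29 left.
December 1922 has 31 days; 31 − 29 = 2 → December 2, 1922.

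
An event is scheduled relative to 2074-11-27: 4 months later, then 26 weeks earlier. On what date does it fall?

September 26, 2074

Counting forward 4 months from November 27, 2074:
month 11 + 4 = 15, which is month 3 of year 2075 → March 2075.
Day 27 is valid in March, giving March 27, 2075.
Counting back 26 weeks (= 182 days) from March 27, 2075:
Going back 27 days from March 27, 2075 reaches the end of the previous month; 182 − 27 = 155 left.
February 2075 has 28 days (2075 is not a leap year): 155 − 28 = 127 left.
January 2075 has 31 days: 127 − 31 = 96 left.
December 2074 has 31 days: 96 − 31 = 65 left.
November 2074 has 30 days: 65 − 30 = 35 left.
October 2074 has 31 days: 35 − 31 = 4 left.
September 2074 has 30 days; 30 − 4 = 26 → September 26, 2074.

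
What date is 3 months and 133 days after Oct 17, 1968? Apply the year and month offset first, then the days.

Adding 3 months and 133 days from October 17, 1968: first the month/year part, then the days.
month 10 + 3 = 13, which is month 1 of year 1969 → January 1969.
Day 17 is valid in January, giving January 17, 1969.
Now add 133 days from January 17, 1969.
January has 31 days, so 31 − 17 = 14 days remain after January 17, 1969; 133 − 14 = 119 left.
February 1969 has 28 days (1969 is not a leap year): 119 − 28 = 91 left.
March 1969 has 31 days: 91 − 31 = 60 left.
April 1969 has 30 days: 60 − 30 = 30 left.
30 days into May 1969 → May 30, 1969.

May 30, 1969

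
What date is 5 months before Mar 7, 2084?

Counting back 5 months from March 7, 2084.
month 3 − 5 = -2, which is month 10 of year 2083 → October 2083.
Day 7 is valid in October, giving October 7, 2083.

October 7, 2083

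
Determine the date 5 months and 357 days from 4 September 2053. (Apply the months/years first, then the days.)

Counting forward 5 months and 357 days from September 4, 2053: first the month/year part, then the days.
month 9 + 5 = 14, which is month 2 of year 2054 → February 2054.
Day 4 is valid in February, giving February 4, 2054.
Now add 357 days from February 4, 2054.
February has 28 days, so 28 − 4 = 24 days remain after February 4, 2054; 357 − 24 = 333 left.
March 2054 has 31 days: 333 − 31 = 302 left.
April 2054 has 30 days: 302 − 30 = 272 left.
May 2054 has 31 days: 272 − 31 = 241 left.
June 2054 has 30 days: 241 − 30 = 211 left.
July 2054 has 31 days: 211 − 31 = 180 left.
August 2054 has 31 days: 180 − 31 = 149 left.
September 2054 has 30 days: 149 − 30 = 119 left.
October 2054 has 31 days: 119 − 31 = 88 left.
November 2054 has 30 days: 88 − 30 = 58 left.
December 2054 has 31 days: 58 − 31 = 27 left.
27 days into January 2055 → January 27, 2055.

January 27, 2055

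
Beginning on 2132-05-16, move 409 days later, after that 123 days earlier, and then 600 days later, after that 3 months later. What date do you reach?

Counting forward 409 days from May 16, 2132:
May has 31 days, so 31 − 16 = 15 days remain after May 16, 2132; 409 − 15 = 394 left.
June 2132 has 30 days: 394 − 30 = 364 left.
July 2132 has 31 days: 364 − 31 = 333 left.
August 2132 has 31 days: 333 − 31 = 302 left.
September 2132 has 30 days: 302 − 30 = 272 left.
October 2132 has 31 days: 272 − 31 = 241 left.
November 2132 has 30 days: 241 − 30 = 211 left.
December 2132 has 31 days: 211 − 31 = 180 left.
January 2133 has 31 days: 180 − 31 = 149 left.
February 2133 has 28 days (2133 is not a leap year): 149 − 28 = 121 left.
March 2133 has 31 days: 121 − 31 = 90 left.
April 2133 has 30 days: 90 − 30 = 60 left.
May 2133 has 31 days: 60 − 31 = 29 left.
29 days into June 2133 → June 29, 2133.
Counting back 123 days from June 29, 2133:
Going back 29 days from June 29, 2133 reaches the end of the previous month; 123 − 29 = 94 left.
May 2133 has 31 days: 94 − 31 = 63 left.
April 2133 has 30 days: 63 − 30 = 33 left.
March 2133 has 31 days: 33 − 31 = 2 left.
February 2133 has 28 days; 28 − 2 = 26 → February 26, 2133.
Adding 600 days from February 26, 2133:
February has 28 days, so 28 − 26 = 2 days remain after February 26, 2133; 600 − 2 = 598 left.
March 2133 has 31 days: 598 − 31 = 567 left.
April 2133 has 30 days: 567 − 30 = 537 left.
May 2133 has 31 days: 537 − 31 = 506 left.
June 2133 has 30 days: 506 − 30 = 476 left.
July 2133 has 31 days: 476 − 31 = 445 left.
August 2133 has 31 days: 445 − 31 = 414 left.
September 2133 has 30 days: 414 − 30 = 384 left.
October 2133 has 31 days: 384 − 31 = 353 left.
November 2133 has 30 days: 353 − 30 = 323 left.
December 2133 has 31 days: 323 − 31 = 292 left.
January 2134 has 31 days: 292 − 31 = 261 left.
February 2134 has 28 days (2134 is not a leap year): 261 − 28 = 233 left.
March 2134 has 31 days: 233 − 31 = 202 left.
April 2134 has 30 days: 202 − 30 = 172 left.
May 2134 has 31 days: 172 − 31 = 141 left.
June 2134 has 30 days: 141 − 30 = 111 left.
July 2134 has 31 days: 111 − 31 = 80 left.
August 2134 has 31 days: 80 − 31 = 49 left.
September 2134 has 30 days: 49 − 30 = 19 left.
19 days into October 2134 → October 19, 2134.
Counting forward 3 months from October 19, 2134:
month 10 + 3 = 13, which is month 1 of year 2135 → January 2135.
Day 19 is valid in January, giving January 19, 2135.

January 19, 2135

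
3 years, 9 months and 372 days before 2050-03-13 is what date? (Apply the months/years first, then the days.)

Counting back 3 years, 9 months and 372 days from March 13, 2050: first the month/year part, then the days.
-3 years → 2047; month 3 − 9 = -6, which is month 6 of year 2046 → June 2046.
Day 13 is valid in June, giving June 13, 2046.
Now subtract 372 days from June 13, 2046.
Going back 13 days from June 13, 2046 reaches the end of the previous month; 372 − 13 = 359 left.
May 2046 has 31 days: 359 − 31 = 328 left.
April 2046 has 30 days: 328 − 30 = 298 left.
March 2046 has 31 days: 298 − 31 = 267 left.
February 2046 has 28 days (2046 is not a leap year): 267 − 28 = 239 left.
January 2046 has 31 days: 239 − 31 = 208 left.
December 2045 has 31 days: 208 − 31 = 177 left.
November 2045 has 30 days: 177 − 30 = 147 left.
October 2045 has 31 days: 147 − 31 = 116 left.
September 2045 has 30 days: 116 − 30 = 86 left.
August 2045 has 31 days: 86 − 31 = 55 left.
July 2045 has 31 days: 55 − 31 = 24 left.
June 2045 has 30 days; 30 − 24 = 6 → June 6, 2045.

June 6, 2045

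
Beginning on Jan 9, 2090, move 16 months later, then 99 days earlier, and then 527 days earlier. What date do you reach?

August 21, 2089

Counting forward 16 months from January 9, 2090:
month 1 + 16 = 17, which is month 5 of year 2091 → May 2091.
Day 9 is valid in May, giving May 9, 2091.
Subtracting 99 days from May 9, 2091:
Going back 9 days from May 9, 2091 reaches the end of the previous month; 99 − 9 = 90 left.
April 2091 has 30 days: 90 − 30 = 60 left.
March 2091 has 31 days: 60 − 31 = 29 left.
February 2091 has 28 days (2091 is not a leap year): 29 − 28 = 1 left.
January 2091 has 31 days; 31 − 1 = 30 → January 30, 2091.
Going back 527 days from January 30, 2091:
Going back 30 days from January 30, 2091 reaches the end of the previous month; 527 − 30 = 497 left.
December 2090 has 31 days: 497 − 31 = 466 left.
November 2090 has 30 days: 466 − 30 = 436 left.
October 2090 has 31 days: 436 − 31 = 405 left.
September 2090 has 30 days: 405 − 30 = 375 left.
August 2090 has 31 days: 375 − 31 = 344 left.
July 2090 has 31 days: 344 − 31 = 313 left.
June 2090 has 30 days: 313 − 30 = 283 left.
May 2090 has 31 days: 283 − 31 = 252 left.
April 2090 has 30 days: 252 − 30 = 222 left.
March 2090 has 31 days: 222 − 31 = 191 left.
February 2090 has 28 days (2090 is not a leap year): 191 − 28 = 163 left.
January 2090 has 31 days: 163 − 31 = 132 left.
December 2089 has 31 days: 132 − 31 = 101 left.
November 2089 has 30 days: 101 − 30 = 71 left.
October 2089 has 31 days: 71 − 31 = 40 left.
September 2089 has 30 days: 40 − 30 = 10 left.
August 2089 has 31 days; 31 − 10 = 21 → August 21, 2089.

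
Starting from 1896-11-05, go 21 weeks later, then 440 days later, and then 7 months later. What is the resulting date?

Counting forward 21 weeks (= 147 days) from November 5, 1896:
November has 30 days, so 30 − 5 = 25 days remain after November 5, 1896; 147 − 25 = 122 left.
December 1896 has 31 days: 122 − 31 = 91 left.
January 1897 has 31 days: 91 − 31 = 60 left.
February 1897 has 28 days (1897 is not a leap year): 60 − 28 = 32 left.
March 1897 has 31 days: 32 − 31 = 1 left.
1 day into April 1897 → April 1, 1897.
Advancing 440 days from April 1, 1897:
April has 30 days, so 30 − 1 = 29 days remain after April 1, 1897; 440 − 29 = 411 left.
May 1897 has 31 days: 411 − 31 = 380 left.
June 1897 has 30 days: 380 − 30 = 350 left.
July 1897 has 31 days: 350 − 31 = 319 left.
August 1897 has 31 days: 319 − 31 = 288 left.
September 1897 has 30 days: 288 − 30 = 258 left.
October 1897 has 31 days: 258 − 31 = 227 left.
November 1897 has 30 days: 227 − 30 = 197 left.
December 1897 has 31 days: 197 − 31 = 166 left.
January 1898 has 31 days: 166 − 31 = 135 left.
February 1898 has 28 days (1898 is not a leap year): 135 − 28 = 107 left.
March 1898 has 31 days: 107 − 31 = 76 left.
April 1898 has 30 days: 76 − 30 = 46 left.
May 1898 has 31 days: 46 − 31 = 15 left.
15 days into June 1898 → June 15, 1898.
Adding 7 months from June 15, 1898:
month 6 + 7 = 13, which is month 1 of year 1899 → January 1899.
Day 15 is valid in January, giving January 15, 1899.

January 15, 1899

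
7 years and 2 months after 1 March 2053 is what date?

May 1, 2060

Advancing 7 years and 2 months from March 1, 2053.
+7 years → 2060; month 3 + 2 = 5 → May 2060.
Day 1 is valid in May, giving May 1, 2060.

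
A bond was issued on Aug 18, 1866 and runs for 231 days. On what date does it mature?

Counting forward 231 days from August 18, 1866.
August has 31 days, so 31 − 18 = 13 days remain after August 18, 1866; 231 − 13 = 218 left.
September 1866 has 30 days: 218 − 30 = 188 left.
October 1866 has 31 days: 188 − 31 = 157 left.
November 1866 has 30 days: 157 − 30 = 127 left.
December 1866 has 31 days: 127 − 31 = 96 left.
January 1867 has 31 days: 96 − 31 = 65 left.
February 1867 has 28 days (1867 is not a leap year): 65 − 28 = 37 left.
March 1867 has 31 days: 37 − 31 = 6 left.
6 days into April 1867 → April 6, 1867.

April 6, 1867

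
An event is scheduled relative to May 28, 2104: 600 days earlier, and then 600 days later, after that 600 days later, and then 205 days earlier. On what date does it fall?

June 27, 2105

Going back 600 days from May 28, 2104:
Going back 28 days from May 28, 2104 reaches the end of the previous month; 600 − 28 = 572 left.
April 2104 has 30 days: 572 − 30 = 542 left.
March 2104 has 31 days: 542 − 31 = 511 left.
February 2104 has 29 days (2104 is a leap year): 511 − 29 = 482 left.
January 2104 has 31 days: 482 − 31 = 451 left.
December 2103 has 31 days: 451 − 31 = 420 left.
November 2103 has 30 days: 420 − 30 = 390 left.
October 2103 has 31 days: 390 − 31 = 359 left.
September 2103 has 30 days: 359 − 30 = 329 left.
August 2103 has 31 days: 329 − 31 = 298 left.
July 2103 has 31 days: 298 − 31 = 267 left.
June 2103 has 30 days: 267 − 30 = 237 left.
May 2103 has 31 days: 237 − 31 = 206 left.
April 2103 has 30 days: 206 − 30 = 176 left.
March 2103 has 31 days: 176 − 31 = 145 left.
February 2103 has 28 days (2103 is not a leap year): 145 − 28 = 117 left.
January 2103 has 31 days: 117 − 31 = 86 left.
December 2102 has 31 days: 86 − 31 = 55 left.
November 2102 has 30 days: 55 − 30 = 25 left.
October 2102 has 31 days; 31 − 25 = 6 → October 6, 2102.
Advancing 600 days from October 6, 2102:
October has 31 days, so 31 − 6 = 25 days remain after October 6, 2102; 600 − 25 = 575 left.
November 2102 has 30 days: 575 − 30 = 545 left.
December 2102 has 31 days: 545 − 31 = 514 left.
January 2103 has 31 days: 514 − 31 = 483 left.
February 2103 has 28 days (2103 is not a leap year): 483 − 28 = 455 left.
March 2103 has 31 days: 455 − 31 = 424 left.
April 2103 has 30 days: 424 − 30 = 394 left.
May 2103 has 31 days: 394 − 31 = 363 left.
June 2103 has 30 days: 363 − 30 = 333 left.
July 2103 has 31 days: 333 − 31 = 302 left.
August 2103 has 31 days: 302 − 31 = 271 left.
September 2103 has 30 days: 271 − 30 = 241 left.
October 2103 has 31 days: 241 − 31 = 210 left.
November 2103 has 30 days: 210 − 30 = 180 left.
December 2103 has 31 days: 180 − 31 = 149 left.
January 2104 has 31 days: 149 − 31 = 118 left.
February 2104 has 29 days (2104 is a leap year): 118 − 29 = 89 left.
March 2104 has 31 days: 89 − 31 = 58 left.
April 2104 has 30 days: 58 − 30 = 28 left.
28 days into May 2104 → May 28, 2104.
Adding 600 days from May 28, 2104:
May has 31 days, so 31 − 28 = 3 days remain after May 28, 2104; 600 − 3 = 597 left.
June 2104 has 30 days: 597 − 30 = 567 left.
July 2104 has 31 days: 567 − 31 = 536 left.
August 2104 has 31 days: 536 − 31 = 505 left.
September 2104 has 30 days: 505 − 30 = 475 left.
October 2104 has 31 days: 475 − 31 = 444 left.
November 2104 has 30 days: 444 − 30 = 414 left.
December 2104 has 31 days: 414 − 31 = 383 left.
January 2105 has 31 days: 383 − 31 = 352 left.
February 2105 has 28 days (2105 is not a leap year): 352 − 28 = 324 left.
March 2105 has 31 days: 324 − 31 = 293 left.
April 2105 has 30 days: 293 − 30 = 263 left.
May 2105 has 31 days: 263 − 31 = 232 left.
June 2105 has 30 days: 232 − 30 = 202 left.
July 2105 has 31 days: 202 − 31 = 171 left.
August 2105 has 31 days: 171 − 31 = 140 left.
September 2105 has 30 days: 140 − 30 = 110 left.
October 2105 has 31 days: 110 − 31 = 79 left.
November 2105 has 30 days: 79 − 30 = 49 left.
December 2105 has 31 days: 49 − 31 = 18 left.
18 days into January 2106 → January 18, 2106.
Counting back 205 days from January 18, 2106:
Going back 18 days from January 18, 2106 reaches the end of the previous month; 205 − 18 = 187 left.
December 2105 has 31 days: 187 − 31 = 156 left.
November 2105 has 30 days: 156 − 30 = 126 left.
October 2105 has 31 days: 126 − 31 = 95 left.
September 2105 has 30 days: 95 − 30 = 65 left.
August 2105 has 31 days: 65 − 31 = 34 left.
July 2105 has 31 days: 34 − 31 = 3 left.
June 2105 has 30 days; 30 − 3 = 27 → June 27, 2105.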